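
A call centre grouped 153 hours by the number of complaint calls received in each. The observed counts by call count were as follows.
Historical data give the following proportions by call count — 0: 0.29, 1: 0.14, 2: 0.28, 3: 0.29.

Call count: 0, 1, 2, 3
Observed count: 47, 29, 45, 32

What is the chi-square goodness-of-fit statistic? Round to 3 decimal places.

6.396

Expected counts E_i = n·p_i: 153×0.29 = 44.37, 153×0.14 = 21.42, 153×0.28 = 42.84, 153×0.29 = 44.37.
cat         O        E   (O−E)²/E
0          47    44.37     0.1559
1          29    21.42     2.6824
2          45    42.84     0.1089
3          32    44.37     3.4487
Sum = 6.396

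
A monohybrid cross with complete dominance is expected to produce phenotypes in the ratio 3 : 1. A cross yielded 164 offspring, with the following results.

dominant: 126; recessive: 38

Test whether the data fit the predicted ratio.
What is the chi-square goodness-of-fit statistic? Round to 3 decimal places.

Ratio total = 4. Expected counts: 164×3/4 = 123, 164×1/4 = 41.
dominant: (126 − 123)²/123 = 9/123 = 0.0732
recessive: (38 − 41)²/41 = 9/41 = 0.2195
Sum = 0.293

0.293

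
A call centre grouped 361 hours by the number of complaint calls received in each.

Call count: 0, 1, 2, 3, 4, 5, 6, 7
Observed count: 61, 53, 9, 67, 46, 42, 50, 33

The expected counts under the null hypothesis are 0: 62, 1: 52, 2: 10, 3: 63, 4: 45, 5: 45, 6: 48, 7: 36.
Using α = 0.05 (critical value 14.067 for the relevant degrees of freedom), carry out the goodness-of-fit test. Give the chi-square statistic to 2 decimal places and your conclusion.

0.94; do not reject

χ² = (61−62)²/62 + (53−52)²/52 + (9−10)²/10 + (67−63)²/63 + (46−45)²/45 + (42−45)²/45 + (50−48)²/48 + (33−36)²/36
   = 0.016 + 0.019 + 0.100 + 0.254 + 0.022 + 0.200 + 0.083 + 0.250
Sum = 0.94
df = 7. Since 0.94 < 14.067, we do not reject H₀.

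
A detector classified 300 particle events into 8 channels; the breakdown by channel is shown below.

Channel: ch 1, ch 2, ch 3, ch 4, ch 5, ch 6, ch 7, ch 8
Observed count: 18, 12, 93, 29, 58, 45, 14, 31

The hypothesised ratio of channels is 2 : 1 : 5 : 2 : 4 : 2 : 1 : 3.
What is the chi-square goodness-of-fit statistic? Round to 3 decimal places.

21.742

Ratio total = 20. Expected counts: 300×2/20 = 30, 300×1/20 = 15, 300×5/20 = 75, 300×2/20 = 30, 300×4/20 = 60, 300×2/20 = 30, 300×1/20 = 15, 300×3/20 = 45.
cat         O        E   (O−E)²/E
ch 1       18       30     4.8000
ch 2       12       15     0.6000
ch 3       93       75     4.3200
ch 4       29       30     0.0333
ch 5       58       60     0.0667
ch 6       45       30     7.5000
ch 7       14       15     0.0667
ch 8       31       45     4.3556
Sum = 21.742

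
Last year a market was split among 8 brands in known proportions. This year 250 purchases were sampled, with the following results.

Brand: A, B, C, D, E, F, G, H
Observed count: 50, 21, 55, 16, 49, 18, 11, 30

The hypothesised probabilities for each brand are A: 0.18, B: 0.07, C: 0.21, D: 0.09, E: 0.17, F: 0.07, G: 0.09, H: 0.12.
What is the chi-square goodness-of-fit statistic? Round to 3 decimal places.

10.139

Expected counts E_i = n·p_i: 250×0.18 = 45, 250×0.07 = 17.5, 250×0.21 = 52.5, 250×0.09 = 22.5, 250×0.17 = 42.5, 250×0.07 = 17.5, 250×0.09 = 22.5, 250×0.12 = 30.
A: (50 − 45)²/45 = 25/45 = 0.5556
B: (21 − 17.5)²/17.5 = 12.25/17.5 = 0.7000
C: (55 − 52.5)²/52.5 = 6.25/52.5 = 0.1190
D: (16 − 22.5)²/22.5 = 42.25/22.5 = 1.8778
E: (49 − 42.5)²/42.5 = 42.25/42.5 = 0.9941
F: (18 − 17.5)²/17.5 = 0.25/17.5 = 0.0143
G: (11 − 22.5)²/22.5 = 132.25/22.5 = 5.8778
H: (30 − 30)²/30 = 0/30 = 0.0000
Sum = 10.139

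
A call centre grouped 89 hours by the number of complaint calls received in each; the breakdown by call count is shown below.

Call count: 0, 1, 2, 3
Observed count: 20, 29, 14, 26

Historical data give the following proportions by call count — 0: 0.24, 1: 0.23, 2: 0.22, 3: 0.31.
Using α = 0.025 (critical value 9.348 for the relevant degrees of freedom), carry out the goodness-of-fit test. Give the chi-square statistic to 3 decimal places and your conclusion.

5.323; do not reject

Expected counts E_i = n·p_i: 89×0.24 = 21.36, 89×0.23 = 20.47, 89×0.22 = 19.58, 89×0.31 = 27.59.
χ² = (20−21.36)²/21.36 + (29−20.47)²/20.47 + (14−19.58)²/19.58 + (26−27.59)²/27.59
   = 0.0866 + 3.5545 + 1.5902 + 0.0916
Sum = 5.323
df = 3. Since 5.323 < 9.348, we do not reject H₀.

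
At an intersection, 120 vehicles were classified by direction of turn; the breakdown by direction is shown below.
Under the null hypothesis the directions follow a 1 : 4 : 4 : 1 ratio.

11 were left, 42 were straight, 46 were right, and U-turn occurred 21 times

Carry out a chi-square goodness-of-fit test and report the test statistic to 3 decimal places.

7.667

Ratio total = 10. Expected counts: 120×1/10 = 12, 120×4/10 = 48, 120×4/10 = 48, 120×1/10 = 12.
χ² = (11−12)²/12 + (42−48)²/48 + (46−48)²/48 + (21−12)²/12
   = 0.0833 + 0.7500 + 0.0833 + 6.7500
Sum = 7.667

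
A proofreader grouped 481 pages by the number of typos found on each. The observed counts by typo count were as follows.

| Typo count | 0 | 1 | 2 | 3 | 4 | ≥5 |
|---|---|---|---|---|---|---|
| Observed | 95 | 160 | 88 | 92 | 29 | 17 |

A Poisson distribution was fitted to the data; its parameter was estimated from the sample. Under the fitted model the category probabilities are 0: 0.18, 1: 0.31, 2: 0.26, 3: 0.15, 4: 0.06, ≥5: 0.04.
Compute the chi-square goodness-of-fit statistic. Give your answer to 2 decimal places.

Expected counts E_i = n·p_i: 481×0.18 = 86.58, 481×0.31 = 149.11, 481×0.26 = 125.06, 481×0.15 = 72.15, 481×0.06 = 28.86, 481×0.04 = 19.24.
0: (95 − 86.58)²/86.58 = 70.8964/86.58 = 0.819
1: (160 − 149.11)²/149.11 = 118.5921/149.11 = 0.795
2: (88 − 125.06)²/125.06 = 1373.4436/125.06 = 10.982
3: (92 − 72.15)²/72.15 = 394.0225/72.15 = 5.461
4: (29 − 28.86)²/28.86 = 0.0196/28.86 = 0.001
≥5: (17 − 19.24)²/19.24 = 5.0176/19.24 = 0.261
Sum = 18.32

18.32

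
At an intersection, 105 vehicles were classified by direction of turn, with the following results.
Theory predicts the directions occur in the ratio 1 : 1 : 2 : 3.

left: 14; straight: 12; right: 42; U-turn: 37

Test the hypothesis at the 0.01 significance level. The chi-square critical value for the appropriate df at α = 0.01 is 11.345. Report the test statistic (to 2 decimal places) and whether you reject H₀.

6.89; do not reject

Ratio total = 7. Expected counts: 105×1/7 = 15, 105×1/7 = 15, 105×2/7 = 30, 105×3/7 = 45.
left: (14 − 15)²/15 = 1/15 = 0.067
straight: (12 − 15)²/15 = 9/15 = 0.600
right: (42 − 30)²/30 = 144/30 = 4.800
U-turn: (37 − 45)²/45 = 64/45 = 1.422
Sum = 6.89
df = 3. Since 6.89 < 11.345, we do not reject H₀.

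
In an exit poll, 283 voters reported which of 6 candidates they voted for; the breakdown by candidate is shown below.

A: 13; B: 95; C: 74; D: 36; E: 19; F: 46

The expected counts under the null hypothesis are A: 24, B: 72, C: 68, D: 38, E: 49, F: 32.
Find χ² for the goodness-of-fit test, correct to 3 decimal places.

37.516

cat         O        E   (O−E)²/E
A          13       24     5.0417
B          95       72     7.3472
C          74       68     0.5294
D          36       38     0.1053
E          19       49    18.3673
F          46       32     6.1250
Sum = 37.516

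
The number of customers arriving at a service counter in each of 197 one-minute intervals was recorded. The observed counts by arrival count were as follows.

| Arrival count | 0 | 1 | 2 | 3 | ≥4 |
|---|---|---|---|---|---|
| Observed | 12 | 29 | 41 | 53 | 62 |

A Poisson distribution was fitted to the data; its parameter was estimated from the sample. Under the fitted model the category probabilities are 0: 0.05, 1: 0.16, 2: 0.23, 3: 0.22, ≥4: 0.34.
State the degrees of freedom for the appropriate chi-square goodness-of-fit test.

There are k = 5 categories and 1 parameter estimated from the data, so df = 5 − 1 − 1 = 3.

3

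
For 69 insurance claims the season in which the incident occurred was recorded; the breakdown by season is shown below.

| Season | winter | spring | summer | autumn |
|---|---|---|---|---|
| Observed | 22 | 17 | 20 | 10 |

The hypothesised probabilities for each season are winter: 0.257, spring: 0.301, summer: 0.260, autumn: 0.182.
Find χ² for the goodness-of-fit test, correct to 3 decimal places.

2.468

Expected counts E_i = n·p_i: 69×0.257 = 17.733, 69×0.301 = 20.769, 69×0.260 = 17.94, 69×0.182 = 12.558.
winter: (22 − 17.733)²/17.733 = 18.207289/17.733 = 1.0267
spring: (17 − 20.769)²/20.769 = 14.205361/20.769 = 0.6840
summer: (20 − 17.94)²/17.94 = 4.2436/17.94 = 0.2365
autumn: (10 − 12.558)²/12.558 = 6.543364/12.558 = 0.5211
Sum = 2.468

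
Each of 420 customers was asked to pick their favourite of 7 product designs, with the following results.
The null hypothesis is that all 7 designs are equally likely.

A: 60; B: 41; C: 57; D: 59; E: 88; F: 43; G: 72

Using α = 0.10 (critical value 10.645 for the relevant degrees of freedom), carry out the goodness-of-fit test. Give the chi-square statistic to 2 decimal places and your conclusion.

26.47; reject

Under H₀ each category has probability 1/7, so each expected count is 420/7 = 60.
χ² = (60−60)²/60 + (41−60)²/60 + (57−60)²/60 + (59−60)²/60 + (88−60)²/60 + (43−60)²/60 + (72−60)²/60
   = 0.000 + 6.017 + 0.150 + 0.017 + 13.067 + 4.817 + 2.400
Sum = 26.47
df = 6. Since 26.47 > 10.645, we reject H₀.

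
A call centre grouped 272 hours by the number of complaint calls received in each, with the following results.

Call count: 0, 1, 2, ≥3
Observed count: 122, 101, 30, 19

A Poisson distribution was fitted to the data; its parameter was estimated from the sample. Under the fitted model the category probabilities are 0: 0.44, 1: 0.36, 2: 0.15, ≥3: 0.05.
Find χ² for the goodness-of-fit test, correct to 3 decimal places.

Expected counts E_i = n·p_i: 272×0.44 = 119.68, 272×0.36 = 97.92, 272×0.15 = 40.8, 272×0.05 = 13.6.
0: (122 − 119.68)²/119.68 = 5.3824/119.68 = 0.0450
1: (101 − 97.92)²/97.92 = 9.4864/97.92 = 0.0969
2: (30 − 40.8)²/40.8 = 116.64/40.8 = 2.8588
≥3: (19 − 13.6)²/13.6 = 29.16/13.6 = 2.1441
Sum = 5.145

5.145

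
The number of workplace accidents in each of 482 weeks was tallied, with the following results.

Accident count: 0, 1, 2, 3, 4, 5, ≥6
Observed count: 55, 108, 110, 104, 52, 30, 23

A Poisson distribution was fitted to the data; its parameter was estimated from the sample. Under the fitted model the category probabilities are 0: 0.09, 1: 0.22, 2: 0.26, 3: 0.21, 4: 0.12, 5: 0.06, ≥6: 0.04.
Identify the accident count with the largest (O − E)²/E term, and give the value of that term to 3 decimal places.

0, 3.113

Expected counts E_i = n·p_i: 482×0.09 = 43.38, 482×0.22 = 106.04, 482×0.26 = 125.32, 482×0.21 = 101.22, 482×0.12 = 57.84, 482×0.06 = 28.92, 482×0.04 = 19.28.
cat         O        E   (O−E)²/E
0          55    43.38     3.1126
1         108   106.04     0.0362
2         110   125.32     1.8728
3         104   101.22     0.0764
4          52    57.84     0.5897
5          30    28.92     0.0403
≥6         23    19.28     0.7178
The largest term is for 0: 3.113.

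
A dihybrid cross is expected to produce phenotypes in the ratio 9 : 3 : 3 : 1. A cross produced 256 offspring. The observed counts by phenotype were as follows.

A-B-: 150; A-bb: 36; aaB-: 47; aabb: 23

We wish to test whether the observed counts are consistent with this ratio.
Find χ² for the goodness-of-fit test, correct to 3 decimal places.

6.333

Ratio total = 16. Expected counts: 256×9/16 = 144, 256×3/16 = 48, 256×3/16 = 48, 256×1/16 = 16.
cat         O        E   (O−E)²/E
A-B-      150      144     0.2500
A-bb       36       48     3.0000
aaB-       47       48     0.0208
aabb       23       16     3.0625
Sum = 6.333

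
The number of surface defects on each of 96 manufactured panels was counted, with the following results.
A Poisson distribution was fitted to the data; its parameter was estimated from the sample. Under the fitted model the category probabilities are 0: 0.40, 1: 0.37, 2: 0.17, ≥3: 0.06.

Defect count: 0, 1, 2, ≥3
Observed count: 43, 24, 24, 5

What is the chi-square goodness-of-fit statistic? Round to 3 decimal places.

8.002

Expected counts E_i = n·p_i: 96×0.40 = 38.4, 96×0.37 = 35.52, 96×0.17 = 16.32, 96×0.06 = 5.76.
0: (43 − 38.4)²/38.4 = 21.16/38.4 = 0.5510
1: (24 − 35.52)²/35.52 = 132.7104/35.52 = 3.7362
2: (24 − 16.32)²/16.32 = 58.9824/16.32 = 3.6141
≥3: (5 − 5.76)²/5.76 = 0.5776/5.76 = 0.1003
Sum = 8.002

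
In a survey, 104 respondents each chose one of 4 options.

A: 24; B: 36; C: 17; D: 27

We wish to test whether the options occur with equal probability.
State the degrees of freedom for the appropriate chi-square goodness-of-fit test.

There are k = 4 categories and no parameters were estimated from the data, so df = 4 − 1 = 3.

3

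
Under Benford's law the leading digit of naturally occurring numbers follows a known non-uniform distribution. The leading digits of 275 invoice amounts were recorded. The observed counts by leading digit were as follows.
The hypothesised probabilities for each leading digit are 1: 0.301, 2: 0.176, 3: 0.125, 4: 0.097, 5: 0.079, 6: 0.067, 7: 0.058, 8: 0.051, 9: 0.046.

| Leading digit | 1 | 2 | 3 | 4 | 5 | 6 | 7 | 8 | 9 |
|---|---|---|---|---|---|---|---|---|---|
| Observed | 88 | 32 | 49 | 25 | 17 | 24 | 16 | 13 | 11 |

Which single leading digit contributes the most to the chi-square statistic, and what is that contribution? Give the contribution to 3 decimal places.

Expected counts E_i = n·p_i: 275×0.301 = 82.775, 275×0.176 = 48.4, 275×0.125 = 34.375, 275×0.097 = 26.675, 275×0.079 = 21.725, 275×0.067 = 18.425, 275×0.058 = 15.95, 275×0.051 = 14.025, 275×0.046 = 12.65.
1: (88 − 82.775)²/82.775 = 27.300625/82.775 = 0.3298
2: (32 − 48.4)²/48.4 = 268.96/48.4 = 5.5570
3: (49 − 34.375)²/34.375 = 213.890625/34.375 = 6.2223
4: (25 − 26.675)²/26.675 = 2.805625/26.675 = 0.1052
5: (17 − 21.725)²/21.725 = 22.325625/21.725 = 1.0276
6: (24 − 18.425)²/18.425 = 31.080625/18.425 = 1.6869
7: (16 − 15.95)²/15.95 = 0.0025/15.95 = 0.0002
8: (13 − 14.025)²/14.025 = 1.050625/14.025 = 0.0749
9: (11 − 12.65)²/12.65 = 2.7225/12.65 = 0.2152
The largest term is for 3: 6.222.

3, 6.222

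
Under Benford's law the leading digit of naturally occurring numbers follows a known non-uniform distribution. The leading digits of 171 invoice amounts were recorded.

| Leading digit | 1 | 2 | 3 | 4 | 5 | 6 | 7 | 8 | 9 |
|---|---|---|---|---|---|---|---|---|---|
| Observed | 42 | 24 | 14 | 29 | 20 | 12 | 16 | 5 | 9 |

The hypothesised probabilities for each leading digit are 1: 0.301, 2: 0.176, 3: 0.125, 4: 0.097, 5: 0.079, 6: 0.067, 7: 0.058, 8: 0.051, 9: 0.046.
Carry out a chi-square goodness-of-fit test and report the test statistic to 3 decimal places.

Expected counts E_i = n·p_i: 171×0.301 = 51.471, 171×0.176 = 30.096, 171×0.125 = 21.375, 171×0.097 = 16.587, 171×0.079 = 13.509, 171×0.067 = 11.457, 171×0.058 = 9.918, 171×0.051 = 8.721, 171×0.046 = 7.866.
χ² = (42−51.471)²/51.471 + (24−30.096)²/30.096 + (14−21.375)²/21.375 + (29−16.587)²/16.587 + (20−13.509)²/13.509 + (12−11.457)²/11.457 + (16−9.918)²/9.918 + (5−8.721)²/8.721 + (9−7.866)²/7.866
   = 1.7427 + 1.2348 + 2.5446 + 9.2894 + 3.1189 + 0.0257 + 3.7297 + 1.5876 + 0.1635
Sum = 23.437

23.437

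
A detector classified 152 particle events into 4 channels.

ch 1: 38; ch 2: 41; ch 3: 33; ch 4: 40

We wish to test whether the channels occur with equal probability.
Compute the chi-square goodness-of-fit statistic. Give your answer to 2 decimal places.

1.00

Expected count for each of the 4 categories: 152/4 = 38.
ch 1: (38 − 38)²/38 = 0/38 = 0.000
ch 2: (41 − 38)²/38 = 9/38 = 0.237
ch 3: (33 − 38)²/38 = 25/38 = 0.658
ch 4: (40 − 38)²/38 = 4/38 = 0.105
Sum = 1.00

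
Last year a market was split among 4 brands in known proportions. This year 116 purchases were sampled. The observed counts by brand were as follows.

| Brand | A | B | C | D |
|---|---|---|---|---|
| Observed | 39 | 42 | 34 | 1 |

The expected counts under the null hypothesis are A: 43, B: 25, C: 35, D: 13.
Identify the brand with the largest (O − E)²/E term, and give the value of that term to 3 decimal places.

B, 11.560

A: (39 − 43)²/43 = 16/43 = 0.3721
B: (42 − 25)²/25 = 289/25 = 11.5600
C: (34 − 35)²/35 = 1/35 = 0.0286
D: (1 − 13)²/13 = 144/13 = 11.0769
The largest term is for B: 11.560.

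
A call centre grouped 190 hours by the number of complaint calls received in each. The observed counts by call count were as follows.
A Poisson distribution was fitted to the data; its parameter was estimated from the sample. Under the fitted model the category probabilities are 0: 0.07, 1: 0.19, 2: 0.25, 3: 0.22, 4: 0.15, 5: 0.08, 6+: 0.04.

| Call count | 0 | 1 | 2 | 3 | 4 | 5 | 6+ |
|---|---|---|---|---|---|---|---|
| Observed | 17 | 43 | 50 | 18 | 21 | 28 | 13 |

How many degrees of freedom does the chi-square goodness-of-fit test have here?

There are k = 7 categories and 1 parameter estimated from the data, so df = 7 − 1 − 1 = 5.

5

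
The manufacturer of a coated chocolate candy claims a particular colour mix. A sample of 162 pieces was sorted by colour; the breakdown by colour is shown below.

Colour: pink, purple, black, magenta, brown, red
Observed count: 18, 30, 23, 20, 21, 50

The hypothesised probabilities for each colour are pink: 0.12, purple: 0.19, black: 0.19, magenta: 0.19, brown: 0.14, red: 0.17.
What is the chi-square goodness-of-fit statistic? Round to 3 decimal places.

24.310

Expected counts E_i = n·p_i: 162×0.12 = 19.44, 162×0.19 = 30.78, 162×0.19 = 30.78, 162×0.19 = 30.78, 162×0.14 = 22.68, 162×0.17 = 27.54.
χ² = (18−19.44)²/19.44 + (30−30.78)²/30.78 + (23−30.78)²/30.78 + (20−30.78)²/30.78 + (21−22.68)²/22.68 + (50−27.54)²/27.54
   = 0.1067 + 0.0198 + 1.9665 + 3.7755 + 0.1244 + 18.3171
Sum = 24.310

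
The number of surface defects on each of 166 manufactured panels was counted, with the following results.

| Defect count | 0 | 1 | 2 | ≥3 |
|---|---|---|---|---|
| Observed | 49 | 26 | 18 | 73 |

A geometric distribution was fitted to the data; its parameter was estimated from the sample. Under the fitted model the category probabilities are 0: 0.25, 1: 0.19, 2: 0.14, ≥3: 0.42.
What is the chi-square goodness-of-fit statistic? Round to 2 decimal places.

Expected counts E_i = n·p_i: 166×0.25 = 41.5, 166×0.19 = 31.54, 166×0.14 = 23.24, 166×0.42 = 69.72.
χ² = (49−41.5)²/41.5 + (26−31.54)²/31.54 + (18−23.24)²/23.24 + (73−69.72)²/69.72
   = 1.355 + 0.973 + 1.181 + 0.154
Sum = 3.66

3.66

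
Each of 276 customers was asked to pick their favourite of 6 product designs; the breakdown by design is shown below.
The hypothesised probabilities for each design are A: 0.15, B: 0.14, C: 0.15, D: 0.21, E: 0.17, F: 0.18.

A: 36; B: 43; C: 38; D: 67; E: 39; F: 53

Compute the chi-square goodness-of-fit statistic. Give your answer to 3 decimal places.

4.444

Expected counts E_i = n·p_i: 276×0.15 = 41.4, 276×0.14 = 38.64, 276×0.15 = 41.4, 276×0.21 = 57.96, 276×0.17 = 46.92, 276×0.18 = 49.68.
A: (36 − 41.4)²/41.4 = 29.16/41.4 = 0.7043
B: (43 − 38.64)²/38.64 = 19.0096/38.64 = 0.4920
C: (38 − 41.4)²/41.4 = 11.56/41.4 = 0.2792
D: (67 − 57.96)²/57.96 = 81.7216/57.96 = 1.4100
E: (39 − 46.92)²/46.92 = 62.7264/46.92 = 1.3369
F: (53 − 49.68)²/49.68 = 11.0224/49.68 = 0.2219
Sum = 4.444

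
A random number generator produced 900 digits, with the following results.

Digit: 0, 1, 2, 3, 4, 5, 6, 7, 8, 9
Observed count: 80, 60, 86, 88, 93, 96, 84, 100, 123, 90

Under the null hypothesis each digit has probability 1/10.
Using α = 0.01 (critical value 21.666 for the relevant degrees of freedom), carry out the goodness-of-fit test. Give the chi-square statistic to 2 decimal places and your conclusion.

25.44; reject

Expected count for each of the 10 categories: 900/10 = 90.
0: (80 − 90)²/90 = 100/90 = 1.111
1: (60 − 90)²/90 = 900/90 = 10.000
2: (86 − 90)²/90 = 16/90 = 0.178
3: (88 − 90)²/90 = 4/90 = 0.044
4: (93 − 90)²/90 = 9/90 = 0.100
5: (96 − 90)²/90 = 36/90 = 0.400
6: (84 − 90)²/90 = 36/90 = 0.400
7: (100 − 90)²/90 = 100/90 = 1.111
8: (123 − 90)²/90 = 1089/90 = 12.100
9: (90 − 90)²/90 = 0/90 = 0.000
Sum = 25.44
df = 9. Since 25.44 > 21.666, we reject H₀.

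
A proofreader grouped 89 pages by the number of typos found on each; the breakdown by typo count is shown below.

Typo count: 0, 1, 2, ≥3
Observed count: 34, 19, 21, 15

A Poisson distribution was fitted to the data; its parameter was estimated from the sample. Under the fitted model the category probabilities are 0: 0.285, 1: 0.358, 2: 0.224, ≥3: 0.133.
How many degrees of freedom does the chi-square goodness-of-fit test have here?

2

There are k = 4 categories and 1 parameter estimated from the data, so df = 4 − 1 − 1 = 2.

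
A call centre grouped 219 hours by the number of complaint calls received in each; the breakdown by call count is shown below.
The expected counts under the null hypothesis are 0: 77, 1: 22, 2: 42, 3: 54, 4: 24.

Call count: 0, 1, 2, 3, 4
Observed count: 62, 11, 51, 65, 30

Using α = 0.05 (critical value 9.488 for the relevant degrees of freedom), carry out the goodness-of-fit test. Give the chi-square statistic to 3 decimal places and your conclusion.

14.091; reject

0: (62 − 77)²/77 = 225/77 = 2.9221
1: (11 − 22)²/22 = 121/22 = 5.5000
2: (51 − 42)²/42 = 81/42 = 1.9286
3: (65 − 54)²/54 = 121/54 = 2.2407
4: (30 − 24)²/24 = 36/24 = 1.5000
Sum = 14.091
df = 4. Since 14.091 > 9.488, we reject H₀.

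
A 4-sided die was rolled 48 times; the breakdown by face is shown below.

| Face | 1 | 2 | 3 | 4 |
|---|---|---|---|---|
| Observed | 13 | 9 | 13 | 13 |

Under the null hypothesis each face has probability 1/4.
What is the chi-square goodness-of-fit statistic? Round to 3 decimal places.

Expected count for each of the 4 categories: 48/4 = 12.
cat         O        E   (O−E)²/E
1          13       12     0.0833
2           9       12     0.7500
3          13       12     0.0833
4          13       12     0.0833
Sum = 1.000

1.000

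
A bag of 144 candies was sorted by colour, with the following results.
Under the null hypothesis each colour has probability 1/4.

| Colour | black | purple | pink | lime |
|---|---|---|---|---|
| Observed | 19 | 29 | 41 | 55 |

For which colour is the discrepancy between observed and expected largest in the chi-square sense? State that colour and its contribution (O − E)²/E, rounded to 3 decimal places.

lime, 10.028

Under H₀ each category has probability 1/4, so each expected count is 144/4 = 36.
black: (19 − 36)²/36 = 289/36 = 8.0278
purple: (29 − 36)²/36 = 49/36 = 1.3611
pink: (41 − 36)²/36 = 25/36 = 0.6944
lime: (55 − 36)²/36 = 361/36 = 10.0278
The largest term is for lime: 10.028.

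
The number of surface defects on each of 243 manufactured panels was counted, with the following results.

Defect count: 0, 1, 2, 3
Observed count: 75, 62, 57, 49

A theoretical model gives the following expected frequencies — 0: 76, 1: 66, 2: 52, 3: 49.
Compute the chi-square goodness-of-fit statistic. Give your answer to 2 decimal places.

0: (75 − 76)²/76 = 1/76 = 0.013
1: (62 − 66)²/66 = 16/66 = 0.242
2: (57 − 52)²/52 = 25/52 = 0.481
3: (49 − 49)²/49 = 0/49 = 0.000
Sum = 0.74

0.74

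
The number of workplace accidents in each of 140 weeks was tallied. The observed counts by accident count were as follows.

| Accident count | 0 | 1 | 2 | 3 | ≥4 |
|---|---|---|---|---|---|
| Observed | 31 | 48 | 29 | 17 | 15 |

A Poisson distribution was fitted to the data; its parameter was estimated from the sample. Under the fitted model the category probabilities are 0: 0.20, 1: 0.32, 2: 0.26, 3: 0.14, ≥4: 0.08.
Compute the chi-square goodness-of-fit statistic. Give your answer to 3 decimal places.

3.689

Expected counts E_i = n·p_i: 140×0.20 = 28, 140×0.32 = 44.8, 140×0.26 = 36.4, 140×0.14 = 19.6, 140×0.08 = 11.2.
cat         O        E   (O−E)²/E
0          31       28     0.3214
1          48     44.8     0.2286
2          29     36.4     1.5044
3          17     19.6     0.3449
≥4         15     11.2     1.2893
Sum = 3.689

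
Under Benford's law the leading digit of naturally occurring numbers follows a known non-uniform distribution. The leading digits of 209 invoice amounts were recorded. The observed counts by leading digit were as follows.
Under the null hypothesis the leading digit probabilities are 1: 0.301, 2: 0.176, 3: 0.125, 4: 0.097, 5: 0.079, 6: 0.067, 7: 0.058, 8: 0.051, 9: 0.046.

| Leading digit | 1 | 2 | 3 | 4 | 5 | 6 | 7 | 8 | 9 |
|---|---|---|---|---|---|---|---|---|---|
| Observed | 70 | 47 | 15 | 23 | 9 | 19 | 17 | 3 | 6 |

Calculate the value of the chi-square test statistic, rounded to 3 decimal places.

22.766

Expected counts E_i = n·p_i: 209×0.301 = 62.909, 209×0.176 = 36.784, 209×0.125 = 26.125, 209×0.097 = 20.273, 209×0.079 = 16.511, 209×0.067 = 14.003, 209×0.058 = 12.122, 209×0.051 = 10.659, 209×0.046 = 9.614.
χ² = (70−62.909)²/62.909 + (47−36.784)²/36.784 + (15−26.125)²/26.125 + (23−20.273)²/20.273 + (9−16.511)²/16.511 + (19−14.003)²/14.003 + (17−12.122)²/12.122 + (3−10.659)²/10.659 + (6−9.614)²/9.614
   = 0.7993 + 2.8373 + 4.7374 + 0.3668 + 3.4168 + 1.7832 + 1.9630 + 5.5034 + 1.3585
Sum = 22.766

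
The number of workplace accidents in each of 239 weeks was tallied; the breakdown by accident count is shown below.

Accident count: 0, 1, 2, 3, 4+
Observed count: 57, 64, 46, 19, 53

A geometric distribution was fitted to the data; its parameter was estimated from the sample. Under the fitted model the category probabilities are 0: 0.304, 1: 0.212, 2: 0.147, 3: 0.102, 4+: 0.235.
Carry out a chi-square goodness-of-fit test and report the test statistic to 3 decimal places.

11.608

Expected counts E_i = n·p_i: 239×0.304 = 72.656, 239×0.212 = 50.668, 239×0.147 = 35.133, 239×0.102 = 24.378, 239×0.235 = 56.165.
χ² = (57−72.656)²/72.656 + (64−50.668)²/50.668 + (46−35.133)²/35.133 + (19−24.378)²/24.378 + (53−56.165)²/56.165
   = 3.3736 + 3.5080 + 3.3613 + 1.1864 + 0.1784
Sum = 11.608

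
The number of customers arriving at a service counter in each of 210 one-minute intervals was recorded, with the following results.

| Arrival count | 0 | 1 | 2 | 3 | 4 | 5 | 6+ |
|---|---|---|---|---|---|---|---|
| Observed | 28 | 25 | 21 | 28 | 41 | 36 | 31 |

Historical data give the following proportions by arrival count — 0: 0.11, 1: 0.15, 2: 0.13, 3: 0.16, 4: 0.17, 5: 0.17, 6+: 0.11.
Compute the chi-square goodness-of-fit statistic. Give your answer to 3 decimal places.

Expected counts E_i = n·p_i: 210×0.11 = 23.1, 210×0.15 = 31.5, 210×0.13 = 27.3, 210×0.16 = 33.6, 210×0.17 = 35.7, 210×0.17 = 35.7, 210×0.11 = 23.1.
0: (28 − 23.1)²/23.1 = 24.01/23.1 = 1.0394
1: (25 − 31.5)²/31.5 = 42.25/31.5 = 1.3413
2: (21 − 27.3)²/27.3 = 39.69/27.3 = 1.4538
3: (28 − 33.6)²/33.6 = 31.36/33.6 = 0.9333
4: (41 − 35.7)²/35.7 = 28.09/35.7 = 0.7868
5: (36 − 35.7)²/35.7 = 0.09/35.7 = 0.0025
6+: (31 − 23.1)²/23.1 = 62.41/23.1 = 2.7017
Sum = 8.259

8.259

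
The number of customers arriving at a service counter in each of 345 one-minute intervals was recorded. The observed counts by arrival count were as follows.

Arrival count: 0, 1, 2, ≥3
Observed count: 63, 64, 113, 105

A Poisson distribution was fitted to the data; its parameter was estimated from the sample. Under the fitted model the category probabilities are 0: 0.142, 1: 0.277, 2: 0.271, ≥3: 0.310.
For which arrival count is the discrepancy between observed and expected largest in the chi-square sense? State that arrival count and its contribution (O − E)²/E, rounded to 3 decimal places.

Expected counts E_i = n·p_i: 345×0.142 = 48.99, 345×0.277 = 95.565, 345×0.271 = 93.495, 345×0.310 = 106.95.
0: (63 − 48.99)²/48.99 = 196.2801/48.99 = 4.0065
1: (64 − 95.565)²/95.565 = 996.349225/95.565 = 10.4259
2: (113 − 93.495)²/93.495 = 380.445025/93.495 = 4.0691
≥3: (105 − 106.95)²/106.95 = 3.8025/106.95 = 0.0356
The largest term is for 1: 10.426.

1, 10.426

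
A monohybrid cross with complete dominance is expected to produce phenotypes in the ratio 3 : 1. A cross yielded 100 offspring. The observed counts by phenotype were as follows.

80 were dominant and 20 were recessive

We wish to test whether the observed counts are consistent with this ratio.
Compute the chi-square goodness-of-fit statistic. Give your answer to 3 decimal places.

Ratio total = 4. Expected counts: 100×3/4 = 75, 100×1/4 = 25.
cat            O        E   (O−E)²/E
dominant      80       75     0.3333
recessive     20       25     1.0000
Sum = 1.333

1.333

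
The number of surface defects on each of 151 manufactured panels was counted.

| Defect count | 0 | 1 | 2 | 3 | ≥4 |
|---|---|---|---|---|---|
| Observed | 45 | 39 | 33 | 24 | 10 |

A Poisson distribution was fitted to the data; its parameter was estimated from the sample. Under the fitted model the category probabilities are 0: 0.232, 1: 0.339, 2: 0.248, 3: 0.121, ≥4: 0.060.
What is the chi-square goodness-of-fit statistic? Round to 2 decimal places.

8.16

Expected counts E_i = n·p_i: 151×0.232 = 35.032, 151×0.339 = 51.189, 151×0.248 = 37.448, 151×0.121 = 18.271, 151×0.060 = 9.06.
χ² = (45−35.032)²/35.032 + (39−51.189)²/51.189 + (33−37.448)²/37.448 + (24−18.271)²/18.271 + (10−9.06)²/9.06
   = 2.836 + 2.902 + 0.528 + 1.796 + 0.098
Sum = 8.16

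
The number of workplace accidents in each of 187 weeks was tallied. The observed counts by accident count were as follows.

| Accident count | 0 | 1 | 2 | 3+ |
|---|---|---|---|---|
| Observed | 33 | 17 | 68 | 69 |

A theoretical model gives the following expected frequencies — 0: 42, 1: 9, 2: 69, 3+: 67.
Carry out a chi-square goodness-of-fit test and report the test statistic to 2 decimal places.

9.11

0: (33 − 42)²/42 = 81/42 = 1.929
1: (17 − 9)²/9 = 64/9 = 7.111
2: (68 − 69)²/69 = 1/69 = 0.014
3+: (69 − 67)²/67 = 4/67 = 0.060
Sum = 9.11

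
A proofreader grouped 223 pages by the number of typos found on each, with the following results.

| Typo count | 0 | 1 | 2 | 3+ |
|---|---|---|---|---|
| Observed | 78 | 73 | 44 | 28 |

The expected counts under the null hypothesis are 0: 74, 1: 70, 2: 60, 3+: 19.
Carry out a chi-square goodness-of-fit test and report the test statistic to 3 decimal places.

8.875

0: (78 − 74)²/74 = 16/74 = 0.2162
1: (73 − 70)²/70 = 9/70 = 0.1286
2: (44 − 60)²/60 = 256/60 = 4.2667
3+: (28 − 19)²/19 = 81/19 = 4.2632
Sum = 8.875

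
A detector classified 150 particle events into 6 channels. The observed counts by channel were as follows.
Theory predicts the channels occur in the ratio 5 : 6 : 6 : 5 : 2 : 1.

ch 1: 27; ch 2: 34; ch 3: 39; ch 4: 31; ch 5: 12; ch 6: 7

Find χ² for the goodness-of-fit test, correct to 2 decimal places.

0.86

Ratio total = 25. Expected counts: 150×5/25 = 30, 150×6/25 = 36, 150×6/25 = 36, 150×5/25 = 30, 150×2/25 = 12, 150×1/25 = 6.
ch 1: (27 − 30)²/30 = 9/30 = 0.300
ch 2: (34 − 36)²/36 = 4/36 = 0.111
ch 3: (39 − 36)²/36 = 9/36 = 0.250
ch 4: (31 − 30)²/30 = 1/30 = 0.033
ch 5: (12 − 12)²/12 = 0/12 = 0.000
ch 6: (7 − 6)²/6 = 1/6 = 0.167
Sum = 0.86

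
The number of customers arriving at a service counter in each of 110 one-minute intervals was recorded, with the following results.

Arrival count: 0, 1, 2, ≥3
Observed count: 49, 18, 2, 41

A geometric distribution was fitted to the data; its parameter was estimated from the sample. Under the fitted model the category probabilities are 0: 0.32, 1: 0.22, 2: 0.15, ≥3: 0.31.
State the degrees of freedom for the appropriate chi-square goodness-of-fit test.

There are k = 4 categories and 1 parameter estimated from the data, so df = 4 − 1 − 1 = 2.

2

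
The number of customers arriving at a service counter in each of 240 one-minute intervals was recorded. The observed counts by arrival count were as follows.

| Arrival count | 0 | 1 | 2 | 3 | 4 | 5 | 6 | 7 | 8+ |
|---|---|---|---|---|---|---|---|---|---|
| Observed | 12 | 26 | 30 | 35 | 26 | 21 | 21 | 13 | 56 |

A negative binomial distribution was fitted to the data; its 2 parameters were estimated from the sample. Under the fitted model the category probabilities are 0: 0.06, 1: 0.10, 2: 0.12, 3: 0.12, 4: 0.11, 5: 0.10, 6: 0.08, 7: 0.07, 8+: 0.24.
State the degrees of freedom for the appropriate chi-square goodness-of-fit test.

6

There are k = 9 categories and 2 parameters estimated from the data, so df = 9 − 1 − 2 = 6.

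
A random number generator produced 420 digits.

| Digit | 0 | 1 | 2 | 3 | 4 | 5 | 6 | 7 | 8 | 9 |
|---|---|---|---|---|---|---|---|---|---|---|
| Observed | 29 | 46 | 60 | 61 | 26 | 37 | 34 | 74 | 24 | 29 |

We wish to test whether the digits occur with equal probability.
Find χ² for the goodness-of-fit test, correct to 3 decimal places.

65.048

Under H₀ each category has probability 1/10, so each expected count is 420/10 = 42.
0: (29 − 42)²/42 = 169/42 = 4.0238
1: (46 − 42)²/42 = 16/42 = 0.3810
2: (60 − 42)²/42 = 324/42 = 7.7143
3: (61 − 42)²/42 = 361/42 = 8.5952
4: (26 − 42)²/42 = 256/42 = 6.0952
5: (37 − 42)²/42 = 25/42 = 0.5952
6: (34 − 42)²/42 = 64/42 = 1.5238
7: (74 − 42)²/42 = 1024/42 = 24.3810
8: (24 − 42)²/42 = 324/42 = 7.7143
9: (29 − 42)²/42 = 169/42 = 4.0238
Sum = 65.048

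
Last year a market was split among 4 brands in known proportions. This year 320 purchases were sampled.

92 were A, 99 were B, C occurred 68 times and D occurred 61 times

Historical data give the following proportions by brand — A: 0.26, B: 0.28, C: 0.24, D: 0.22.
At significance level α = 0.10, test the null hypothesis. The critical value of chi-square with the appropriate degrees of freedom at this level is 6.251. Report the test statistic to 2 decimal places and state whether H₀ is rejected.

4.18; do not reject

Expected counts E_i = n·p_i: 320×0.26 = 83.2, 320×0.28 = 89.6, 320×0.24 = 76.8, 320×0.22 = 70.4.
χ² = (92−83.2)²/83.2 + (99−89.6)²/89.6 + (68−76.8)²/76.8 + (61−70.4)²/70.4
   = 0.931 + 0.986 + 1.008 + 1.255
Sum = 4.18
df = 3. Since 4.18 < 6.251, we do not reject H₀.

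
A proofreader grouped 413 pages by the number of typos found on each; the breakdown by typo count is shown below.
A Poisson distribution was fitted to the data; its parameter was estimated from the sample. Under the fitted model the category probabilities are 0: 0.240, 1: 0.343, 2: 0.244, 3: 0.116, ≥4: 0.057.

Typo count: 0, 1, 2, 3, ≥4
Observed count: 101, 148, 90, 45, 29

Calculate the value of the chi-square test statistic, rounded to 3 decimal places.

Expected counts E_i = n·p_i: 413×0.240 = 99.12, 413×0.343 = 141.659, 413×0.244 = 100.772, 413×0.116 = 47.908, 413×0.057 = 23.541.
χ² = (101−99.12)²/99.12 + (148−141.659)²/141.659 + (90−100.772)²/100.772 + (45−47.908)²/47.908 + (29−23.541)²/23.541
   = 0.0357 + 0.2838 + 1.1515 + 0.1765 + 1.2659
Sum = 2.913

2.913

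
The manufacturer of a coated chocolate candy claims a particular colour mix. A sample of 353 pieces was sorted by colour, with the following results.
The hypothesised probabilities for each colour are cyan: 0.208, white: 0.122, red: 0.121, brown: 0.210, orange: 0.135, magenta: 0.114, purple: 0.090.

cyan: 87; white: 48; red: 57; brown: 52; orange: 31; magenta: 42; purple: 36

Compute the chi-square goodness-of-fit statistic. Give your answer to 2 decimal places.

Expected counts E_i = n·p_i: 353×0.208 = 73.424, 353×0.122 = 43.066, 353×0.121 = 42.713, 353×0.210 = 74.13, 353×0.135 = 47.655, 353×0.114 = 40.242, 353×0.090 = 31.77.
cyan: (87 − 73.424)²/73.424 = 184.307776/73.424 = 2.510
white: (48 − 43.066)²/43.066 = 24.344356/43.066 = 0.565
red: (57 − 42.713)²/42.713 = 204.118369/42.713 = 4.779
brown: (52 − 74.13)²/74.13 = 489.7369/74.13 = 6.606
orange: (31 − 47.655)²/47.655 = 277.389025/47.655 = 5.821
magenta: (42 − 40.242)²/40.242 = 3.090564/40.242 = 0.077
purple: (36 − 31.77)²/31.77 = 17.8929/31.77 = 0.563
Sum = 20.92

20.92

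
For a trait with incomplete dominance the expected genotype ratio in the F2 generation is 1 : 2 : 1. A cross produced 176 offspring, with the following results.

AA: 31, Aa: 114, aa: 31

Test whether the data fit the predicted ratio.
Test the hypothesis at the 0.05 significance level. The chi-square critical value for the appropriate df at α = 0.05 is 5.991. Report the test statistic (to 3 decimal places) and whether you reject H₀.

Ratio total = 4. Expected counts: 176×1/4 = 44, 176×2/4 = 88, 176×1/4 = 44.
AA: (31 − 44)²/44 = 169/44 = 3.8409
Aa: (114 − 88)²/88 = 676/88 = 7.6818
aa: (31 − 44)²/44 = 169/44 = 3.8409
Sum = 15.364
df = 2. Since 15.364 > 5.991, we reject H₀.

15.364; reject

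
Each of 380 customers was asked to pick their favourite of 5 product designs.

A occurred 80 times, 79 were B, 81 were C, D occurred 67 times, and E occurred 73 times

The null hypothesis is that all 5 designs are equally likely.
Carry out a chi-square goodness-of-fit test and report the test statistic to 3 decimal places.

1.842

Under H₀ each category has probability 1/5, so each expected count is 380/5 = 76.
χ² = (80−76)²/76 + (79−76)²/76 + (81−76)²/76 + (67−76)²/76 + (73−76)²/76
   = 0.2105 + 0.1184 + 0.3289 + 1.0658 + 0.1184
Sum = 1.842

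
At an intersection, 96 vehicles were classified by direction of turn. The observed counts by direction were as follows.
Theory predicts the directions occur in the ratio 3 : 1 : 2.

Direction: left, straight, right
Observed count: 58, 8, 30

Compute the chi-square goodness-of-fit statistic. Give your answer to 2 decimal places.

Ratio total = 6. Expected counts: 96×3/6 = 48, 96×1/6 = 16, 96×2/6 = 32.
left: (58 − 48)²/48 = 100/48 = 2.083
straight: (8 − 16)²/16 = 64/16 = 4.000
right: (30 − 32)²/32 = 4/32 = 0.125
Sum = 6.21

6.21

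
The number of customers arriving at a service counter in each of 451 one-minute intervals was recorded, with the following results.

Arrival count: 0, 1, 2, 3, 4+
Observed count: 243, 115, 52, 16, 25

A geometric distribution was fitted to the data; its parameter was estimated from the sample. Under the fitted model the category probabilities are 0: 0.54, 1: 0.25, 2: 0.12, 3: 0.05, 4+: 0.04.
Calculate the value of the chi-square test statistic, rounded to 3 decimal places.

4.717

Expected counts E_i = n·p_i: 451×0.54 = 243.54, 451×0.25 = 112.75, 451×0.12 = 54.12, 451×0.05 = 22.55, 451×0.04 = 18.04.
0: (243 − 243.54)²/243.54 = 0.2916/243.54 = 0.0012
1: (115 − 112.75)²/112.75 = 5.0625/112.75 = 0.0449
2: (52 − 54.12)²/54.12 = 4.4944/54.12 = 0.0830
3: (16 − 22.55)²/22.55 = 42.9025/22.55 = 1.9025
4+: (25 − 18.04)²/18.04 = 48.4416/18.04 = 2.6852
Sum = 4.717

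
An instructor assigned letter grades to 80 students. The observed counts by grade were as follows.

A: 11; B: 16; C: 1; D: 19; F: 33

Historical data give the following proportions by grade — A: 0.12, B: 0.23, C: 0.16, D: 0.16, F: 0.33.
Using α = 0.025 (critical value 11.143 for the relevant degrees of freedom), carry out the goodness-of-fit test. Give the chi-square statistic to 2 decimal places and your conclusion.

16.05; reject

Expected counts E_i = n·p_i: 80×0.12 = 9.6, 80×0.23 = 18.4, 80×0.16 = 12.8, 80×0.16 = 12.8, 80×0.33 = 26.4.
cat         O        E   (O−E)²/E
A          11      9.6      0.204
B          16     18.4      0.313
C           1     12.8     10.878
D          19     12.8      3.003
F          33     26.4      1.650
Sum = 16.05
df = 4. Since 16.05 > 11.143, we reject H₀.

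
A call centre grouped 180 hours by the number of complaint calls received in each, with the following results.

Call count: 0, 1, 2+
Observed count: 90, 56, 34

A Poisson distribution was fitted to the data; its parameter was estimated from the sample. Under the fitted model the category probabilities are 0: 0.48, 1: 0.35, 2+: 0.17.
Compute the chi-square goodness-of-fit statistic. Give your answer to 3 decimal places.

Expected counts E_i = n·p_i: 180×0.48 = 86.4, 180×0.35 = 63, 180×0.17 = 30.6.
0: (90 − 86.4)²/86.4 = 12.96/86.4 = 0.1500
1: (56 − 63)²/63 = 49/63 = 0.7778
2+: (34 − 30.6)²/30.6 = 11.56/30.6 = 0.3778
Sum = 1.306

1.306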